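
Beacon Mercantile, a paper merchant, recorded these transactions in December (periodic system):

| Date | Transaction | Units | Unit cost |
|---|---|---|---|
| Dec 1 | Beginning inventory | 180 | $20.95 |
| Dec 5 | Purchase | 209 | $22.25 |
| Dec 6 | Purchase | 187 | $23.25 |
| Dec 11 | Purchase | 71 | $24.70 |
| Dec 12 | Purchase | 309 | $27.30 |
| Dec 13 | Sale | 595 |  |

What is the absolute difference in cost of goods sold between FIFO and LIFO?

$1,921.85

FIFO COGS: 180 @ $20.95 + 209 @ $22.25 + 187 @ $23.25 + 19 @ $24.70 = $13,238.30
LIFO COGS: 309 @ $27.30 + 71 @ $24.70 + 187 @ $23.25 + 28 @ $22.25 = $15,160.15
Difference = |$13,238.30 − $15,160.15| = $1,921.85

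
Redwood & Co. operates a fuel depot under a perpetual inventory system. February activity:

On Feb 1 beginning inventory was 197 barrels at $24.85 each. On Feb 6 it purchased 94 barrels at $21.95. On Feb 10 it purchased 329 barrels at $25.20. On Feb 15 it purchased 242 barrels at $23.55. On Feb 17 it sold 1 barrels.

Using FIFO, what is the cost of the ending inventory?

Feb 17, 1 sold [FIFO — oldest first]: 1 @ $24.85 = $24.85
Ending inventory: 196 @ $24.85 + 94 @ $21.95 + 329 @ $25.20 + 242 @ $23.55 = $20,923.80

Ending inventory = $20,923.80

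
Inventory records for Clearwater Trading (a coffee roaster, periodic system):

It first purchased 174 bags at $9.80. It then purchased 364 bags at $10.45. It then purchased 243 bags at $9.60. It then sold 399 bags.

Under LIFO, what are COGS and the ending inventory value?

COGS = $3,963.00; ending inventory = $3,878.80

Sale 1 (399) [LIFO — newest first]: 243 @ $9.60 + 156 @ $10.45 = $3,963.00
Ending inventory: 174 @ $9.80 + 208 @ $10.45 = $3,878.80
Check: goods available $7,841.80 = COGS $3,963.00 + ending $3,878.80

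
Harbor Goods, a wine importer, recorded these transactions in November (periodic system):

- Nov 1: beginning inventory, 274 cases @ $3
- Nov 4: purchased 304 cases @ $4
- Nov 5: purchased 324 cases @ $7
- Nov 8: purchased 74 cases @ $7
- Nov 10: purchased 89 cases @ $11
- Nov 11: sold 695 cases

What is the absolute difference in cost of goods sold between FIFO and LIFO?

$1,740

FIFO COGS: 274 @ $3 + 304 @ $4 + 117 @ $7 = $2,857
LIFO COGS: 89 @ $11 + 74 @ $7 + 324 @ $7 + 208 @ $4 = $4,597
Difference = |$2,857 − $4,597| = $1,740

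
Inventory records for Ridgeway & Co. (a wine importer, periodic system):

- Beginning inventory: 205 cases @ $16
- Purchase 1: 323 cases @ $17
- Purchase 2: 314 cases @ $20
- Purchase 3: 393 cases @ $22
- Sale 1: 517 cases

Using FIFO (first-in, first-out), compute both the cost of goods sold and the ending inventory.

COGS = $8,584; ending inventory = $15,113

Sale 1 (517) [FIFO — oldest first]: 205 @ $16 + 312 @ $17 = $8,584
Ending inventory: 11 @ $17 + 314 @ $20 + 393 @ $22 = $15,113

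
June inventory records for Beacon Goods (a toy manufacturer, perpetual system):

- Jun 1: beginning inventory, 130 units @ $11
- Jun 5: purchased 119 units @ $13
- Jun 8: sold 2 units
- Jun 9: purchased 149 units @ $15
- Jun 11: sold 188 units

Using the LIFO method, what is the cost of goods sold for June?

Jun 8, 2 sold [LIFO — newest first]: 2 @ $13 = $26
Jun 11, 188 sold [LIFO — newest first]: 149 @ $15 + 39 @ $13 = $2,742
Total COGS = $26 + $2,742 = $2,768
Ending inventory: 130 @ $11 + 78 @ $13 = $2,444
Check: goods available $5,212 = COGS $2,768 + ending $2,444

COGS = $2,768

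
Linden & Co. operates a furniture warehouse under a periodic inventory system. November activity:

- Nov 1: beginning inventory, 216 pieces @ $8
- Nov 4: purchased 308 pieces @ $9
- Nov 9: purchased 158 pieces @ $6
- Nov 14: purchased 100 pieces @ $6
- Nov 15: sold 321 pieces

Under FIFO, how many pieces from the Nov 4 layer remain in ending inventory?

203

Nov 15, 321 sold [FIFO — oldest first]: 216 @ $8 + 105 @ $9 = $2,673
Ending inventory: 203 @ $9 + 158 @ $6 + 100 @ $6 = $3,375
Check: goods available $6,048 = COGS $2,673 + ending $3,375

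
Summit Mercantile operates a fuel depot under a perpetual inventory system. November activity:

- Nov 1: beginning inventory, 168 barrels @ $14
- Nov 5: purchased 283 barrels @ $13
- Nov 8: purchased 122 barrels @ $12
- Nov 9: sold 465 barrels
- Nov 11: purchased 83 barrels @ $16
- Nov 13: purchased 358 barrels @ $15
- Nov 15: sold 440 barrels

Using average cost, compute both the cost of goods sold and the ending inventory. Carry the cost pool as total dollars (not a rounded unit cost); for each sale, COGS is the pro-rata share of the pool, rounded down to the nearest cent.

After Nov 1: 168 on hand, pool $2,352.00 (≈ $14.0000 each)
After Nov 5: 451 on hand, pool $6,031.00 (≈ $13.3725 each)
After Nov 8: 573 on hand, pool $7,495.00 (≈ $13.0803 each)
Nov 9, sell 465: 465/573 × $7,495.00 → $6,082.32
After Nov 11: 191 on hand, pool $2,740.68 (≈ $14.3491 each)
After Nov 13: 549 on hand, pool $8,110.68 (≈ $14.7736 each)
Nov 15, sell 440: 440/549 × $8,110.68 → $6,500.36
Total COGS = $6,082.32 + $6,500.36 = $12,582.68
Ending inventory (cost pool remaining) = $1,610.32
Check: goods available $14,193.00 = COGS $12,582.68 + ending $1,610.32

COGS = $12,582.68; ending inventory = $1,610.32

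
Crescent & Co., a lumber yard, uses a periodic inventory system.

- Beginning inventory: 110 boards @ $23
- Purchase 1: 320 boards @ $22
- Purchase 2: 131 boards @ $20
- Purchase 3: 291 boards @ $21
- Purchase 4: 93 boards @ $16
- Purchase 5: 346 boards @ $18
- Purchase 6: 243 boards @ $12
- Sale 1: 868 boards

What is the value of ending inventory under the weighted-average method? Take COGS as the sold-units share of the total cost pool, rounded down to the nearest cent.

Ending inventory = $12,561.53

Sale 1, sell 868: 868/1534 × $28,933.00 → $16,371.47
Ending inventory (cost pool remaining) = $12,561.53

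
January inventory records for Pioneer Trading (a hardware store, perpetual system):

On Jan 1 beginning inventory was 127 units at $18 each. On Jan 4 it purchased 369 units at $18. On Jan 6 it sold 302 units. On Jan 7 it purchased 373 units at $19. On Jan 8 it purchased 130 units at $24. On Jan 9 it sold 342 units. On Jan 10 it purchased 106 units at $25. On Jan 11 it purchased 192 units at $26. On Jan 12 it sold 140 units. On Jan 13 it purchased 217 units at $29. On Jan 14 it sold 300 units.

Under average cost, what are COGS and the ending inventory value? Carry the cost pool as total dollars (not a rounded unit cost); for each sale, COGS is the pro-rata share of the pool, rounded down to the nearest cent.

COGS = $22,598.04; ending inventory = $10,471.96

After Jan 1: 127 on hand, pool $2,286.00 (≈ $18.0000 each)
After Jan 4: 496 on hand, pool $8,928.00 (≈ $18.0000 each)
Jan 6, sell 302: 302/496 × $8,928.00 → $5,436.00
After Jan 7: 567 on hand, pool $10,579.00 (≈ $18.6578 each)
After Jan 8: 697 on hand, pool $13,699.00 (≈ $19.6542 each)
Jan 9, sell 342: 342/697 × $13,699.00 → $6,721.74
After Jan 10: 461 on hand, pool $9,627.26 (≈ $20.8834 each)
After Jan 11: 653 on hand, pool $14,619.26 (≈ $22.3878 each)
Jan 12, sell 140: 140/653 × $14,619.26 → $3,134.29
After Jan 13: 730 on hand, pool $17,777.97 (≈ $24.3534 each)
Jan 14, sell 300: 300/730 × $17,777.97 → $7,306.01
Total COGS = $5,436.00 + $6,721.74 + $3,134.29 + $7,306.01 = $22,598.04
Ending inventory (cost pool remaining) = $10,471.96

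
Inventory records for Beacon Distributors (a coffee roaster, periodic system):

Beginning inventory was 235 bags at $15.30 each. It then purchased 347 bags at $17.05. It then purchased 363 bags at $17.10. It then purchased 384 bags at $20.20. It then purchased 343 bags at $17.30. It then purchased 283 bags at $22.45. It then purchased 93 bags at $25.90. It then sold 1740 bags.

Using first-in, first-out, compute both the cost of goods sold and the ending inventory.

Sale 1 (1740) [FIFO — oldest first]: 235 @ $15.30 + 347 @ $17.05 + 363 @ $17.10 + 384 @ $20.20 + 343 @ $17.30 + 68 @ $22.45 = $30,936.45
Ending inventory: 215 @ $22.45 + 93 @ $25.90 = $7,235.45

COGS = $30,936.45; ending inventory = $7,235.45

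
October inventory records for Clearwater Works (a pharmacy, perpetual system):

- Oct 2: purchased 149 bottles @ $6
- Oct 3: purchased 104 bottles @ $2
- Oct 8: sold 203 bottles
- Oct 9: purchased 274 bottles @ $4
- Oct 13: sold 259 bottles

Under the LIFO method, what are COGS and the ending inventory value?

Oct 8, 203 sold [LIFO — newest first]: 104 @ $2 + 99 @ $6 = $802
Oct 13, 259 sold [LIFO — newest first]: 259 @ $4 = $1,036
Total COGS = $802 + $1,036 = $1,838
Ending inventory: 50 @ $6 + 15 @ $4 = $360

COGS = $1,838; ending inventory = $360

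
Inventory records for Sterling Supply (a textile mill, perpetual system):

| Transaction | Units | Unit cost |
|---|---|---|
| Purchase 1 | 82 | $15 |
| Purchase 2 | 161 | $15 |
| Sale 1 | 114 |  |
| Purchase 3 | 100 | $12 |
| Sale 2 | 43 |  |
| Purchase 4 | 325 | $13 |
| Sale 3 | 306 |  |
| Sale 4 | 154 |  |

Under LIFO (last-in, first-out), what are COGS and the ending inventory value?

COGS = $8,305; ending inventory = $765

Sale 1 (114) [LIFO — newest first]: 114 @ $15 = $1,710
Sale 2 (43) [LIFO — newest first]: 43 @ $12 = $516
Sale 3 (306) [LIFO — newest first]: 306 @ $13 = $3,978
Sale 4 (154) [LIFO — newest first]: 19 @ $13 + 57 @ $12 + 47 @ $15 + 31 @ $15 = $2,101
Total COGS = $1,710 + $516 + $3,978 + $2,101 = $8,305
Ending inventory: 51 @ $15 = $765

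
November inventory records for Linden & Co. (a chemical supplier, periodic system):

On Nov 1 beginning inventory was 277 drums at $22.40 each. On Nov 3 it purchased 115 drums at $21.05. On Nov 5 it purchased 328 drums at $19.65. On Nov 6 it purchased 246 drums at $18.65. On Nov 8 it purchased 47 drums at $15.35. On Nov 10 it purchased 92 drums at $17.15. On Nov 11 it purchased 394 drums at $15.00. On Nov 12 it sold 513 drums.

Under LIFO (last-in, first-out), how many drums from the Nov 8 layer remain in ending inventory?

Nov 12, 513 sold [LIFO — newest first]: 394 @ $15.00 + 92 @ $17.15 + 27 @ $15.35 = $7,902.25
Ending inventory: 277 @ $22.40 + 115 @ $21.05 + 328 @ $19.65 + 246 @ $18.65 + 20 @ $15.35 = $19,965.65
Check: goods available $27,867.90 = COGS $7,902.25 + ending $19,965.65

20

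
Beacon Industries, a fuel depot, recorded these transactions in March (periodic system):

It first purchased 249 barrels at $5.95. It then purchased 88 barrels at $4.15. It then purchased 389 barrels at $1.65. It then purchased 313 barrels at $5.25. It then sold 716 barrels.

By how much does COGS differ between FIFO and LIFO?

$128.90

FIFO COGS: 249 @ $5.95 + 88 @ $4.15 + 379 @ $1.65 = $2,472.10
LIFO COGS: 313 @ $5.25 + 389 @ $1.65 + 14 @ $4.15 = $2,343.20
Difference = |$2,472.10 − $2,343.20| = $128.90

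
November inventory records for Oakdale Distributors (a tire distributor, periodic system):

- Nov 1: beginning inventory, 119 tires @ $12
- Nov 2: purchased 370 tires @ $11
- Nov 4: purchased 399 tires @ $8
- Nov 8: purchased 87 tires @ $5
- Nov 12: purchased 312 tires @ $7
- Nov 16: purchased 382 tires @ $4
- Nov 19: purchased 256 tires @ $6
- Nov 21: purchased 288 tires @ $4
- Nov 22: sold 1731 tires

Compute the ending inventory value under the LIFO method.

Nov 22, 1731 sold [LIFO — newest first]: 288 @ $4 + 256 @ $6 + 382 @ $4 + 312 @ $7 + 87 @ $5 + 399 @ $8 + 7 @ $11 = $10,104
Ending inventory: 119 @ $12 + 363 @ $11 = $5,421

Ending inventory = $5,421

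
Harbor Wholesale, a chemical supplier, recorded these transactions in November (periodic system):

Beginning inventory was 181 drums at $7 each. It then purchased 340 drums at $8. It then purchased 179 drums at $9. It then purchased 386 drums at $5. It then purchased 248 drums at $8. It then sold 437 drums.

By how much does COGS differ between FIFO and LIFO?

FIFO COGS: 181 @ $7 + 256 @ $8 = $3,315
LIFO COGS: 248 @ $8 + 189 @ $5 = $2,929
Difference = |$3,315 − $2,929| = $386

$386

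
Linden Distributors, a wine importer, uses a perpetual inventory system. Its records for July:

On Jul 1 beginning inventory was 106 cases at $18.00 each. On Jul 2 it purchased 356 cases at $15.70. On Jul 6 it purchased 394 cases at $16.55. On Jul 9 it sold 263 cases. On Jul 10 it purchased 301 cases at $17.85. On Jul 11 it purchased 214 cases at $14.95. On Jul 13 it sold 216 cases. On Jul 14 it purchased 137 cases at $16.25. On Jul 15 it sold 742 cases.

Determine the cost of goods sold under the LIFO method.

Jul 9, 263 sold [LIFO — newest first]: 263 @ $16.55 = $4,352.65
Jul 13, 216 sold [LIFO — newest first]: 214 @ $14.95 + 2 @ $17.85 = $3,235.00
Jul 15, 742 sold [LIFO — newest first]: 137 @ $16.25 + 299 @ $17.85 + 131 @ $16.55 + 175 @ $15.70 = $12,478.95
Total COGS = $4,352.65 + $3,235.00 + $12,478.95 = $20,066.60
Ending inventory: 106 @ $18.00 + 181 @ $15.70 = $4,749.70

COGS = $20,066.60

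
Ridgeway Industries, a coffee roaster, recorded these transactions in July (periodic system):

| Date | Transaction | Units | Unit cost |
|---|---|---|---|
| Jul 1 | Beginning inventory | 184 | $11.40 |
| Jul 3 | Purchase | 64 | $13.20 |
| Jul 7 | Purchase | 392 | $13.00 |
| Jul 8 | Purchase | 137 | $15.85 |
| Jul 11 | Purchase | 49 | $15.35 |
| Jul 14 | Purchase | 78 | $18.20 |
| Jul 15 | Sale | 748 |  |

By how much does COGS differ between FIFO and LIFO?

FIFO COGS: 184 @ $11.40 + 64 @ $13.20 + 392 @ $13.00 + 108 @ $15.85 = $9,750.20
LIFO COGS: 78 @ $18.20 + 49 @ $15.35 + 137 @ $15.85 + 392 @ $13.00 + 64 @ $13.20 + 28 @ $11.40 = $10,603.20
Difference = |$9,750.20 − $10,603.20| = $853.00

$853.00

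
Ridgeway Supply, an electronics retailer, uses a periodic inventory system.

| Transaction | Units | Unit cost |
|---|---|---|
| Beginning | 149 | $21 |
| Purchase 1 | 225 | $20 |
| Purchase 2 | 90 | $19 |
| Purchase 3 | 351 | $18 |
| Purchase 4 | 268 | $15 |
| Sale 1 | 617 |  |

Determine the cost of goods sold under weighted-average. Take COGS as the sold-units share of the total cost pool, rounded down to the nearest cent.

COGS = $11,210.25

Sale 1, sell 617: 617/1083 × $19,677.00 → $11,210.25
Ending inventory (cost pool remaining) = $8,466.75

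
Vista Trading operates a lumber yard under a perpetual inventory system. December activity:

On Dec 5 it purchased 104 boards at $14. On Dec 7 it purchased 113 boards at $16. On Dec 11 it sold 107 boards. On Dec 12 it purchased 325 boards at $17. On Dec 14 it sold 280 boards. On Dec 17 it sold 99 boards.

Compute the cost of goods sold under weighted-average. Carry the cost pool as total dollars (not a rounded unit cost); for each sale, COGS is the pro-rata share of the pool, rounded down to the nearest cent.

COGS = $7,864.73

After Dec 5: 104 on hand, pool $1,456.00 (≈ $14.0000 each)
After Dec 7: 217 on hand, pool $3,264.00 (≈ $15.0415 each)
Dec 11, sell 107: 107/217 × $3,264.00 → $1,609.43
After Dec 12: 435 on hand, pool $7,179.57 (≈ $16.5048 each)
Dec 14, sell 280: 280/435 × $7,179.57 → $4,621.33
Dec 17, sell 99: 99/155 × $2,558.24 → $1,633.97
Total COGS = $1,609.43 + $4,621.33 + $1,633.97 = $7,864.73
Ending inventory (cost pool remaining) = $924.27
Check: goods available $8,789.00 = COGS $7,864.73 + ending $924.27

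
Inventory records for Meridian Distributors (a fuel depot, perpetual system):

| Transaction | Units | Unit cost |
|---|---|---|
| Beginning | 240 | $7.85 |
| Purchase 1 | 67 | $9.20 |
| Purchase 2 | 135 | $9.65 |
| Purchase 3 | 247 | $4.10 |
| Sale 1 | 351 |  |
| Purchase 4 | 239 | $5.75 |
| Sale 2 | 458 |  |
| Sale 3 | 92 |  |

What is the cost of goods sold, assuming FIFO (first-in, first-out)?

COGS = $6,034.85

Sale 1 (351) [FIFO — oldest first]: 240 @ $7.85 + 67 @ $9.20 + 44 @ $9.65 = $2,925.00
Sale 2 (458) [FIFO — oldest first]: 91 @ $9.65 + 247 @ $4.10 + 120 @ $5.75 = $2,580.85
Sale 3 (92) [FIFO — oldest first]: 92 @ $5.75 = $529.00
Total COGS = $2,925.00 + $2,580.85 + $529.00 = $6,034.85
Ending inventory: 27 @ $5.75 = $155.25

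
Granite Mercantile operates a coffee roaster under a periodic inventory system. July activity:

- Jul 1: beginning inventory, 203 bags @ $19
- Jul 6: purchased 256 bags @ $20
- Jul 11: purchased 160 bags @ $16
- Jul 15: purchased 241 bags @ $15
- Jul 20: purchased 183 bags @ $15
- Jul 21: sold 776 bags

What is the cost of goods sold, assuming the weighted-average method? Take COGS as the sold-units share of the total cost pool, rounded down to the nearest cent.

COGS = $13,315.50

Jul 21, sell 776: 776/1043 × $17,897.00 → $13,315.50
Ending inventory (cost pool remaining) = $4,581.50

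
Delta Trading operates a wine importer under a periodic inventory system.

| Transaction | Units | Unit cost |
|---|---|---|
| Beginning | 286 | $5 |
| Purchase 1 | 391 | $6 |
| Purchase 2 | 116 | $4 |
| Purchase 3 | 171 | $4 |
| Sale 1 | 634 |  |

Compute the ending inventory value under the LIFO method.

Sale 1 (634) [LIFO — newest first]: 171 @ $4 + 116 @ $4 + 347 @ $6 = $3,230
Ending inventory: 286 @ $5 + 44 @ $6 = $1,694

Ending inventory = $1,694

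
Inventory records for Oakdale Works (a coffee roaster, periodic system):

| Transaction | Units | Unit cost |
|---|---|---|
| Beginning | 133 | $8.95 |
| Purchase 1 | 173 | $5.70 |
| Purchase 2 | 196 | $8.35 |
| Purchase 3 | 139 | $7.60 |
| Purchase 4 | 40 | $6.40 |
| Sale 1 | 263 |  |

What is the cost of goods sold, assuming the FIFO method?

Sale 1 (263) [FIFO — oldest first]: 133 @ $8.95 + 130 @ $5.70 = $1,931.35
Ending inventory: 43 @ $5.70 + 196 @ $8.35 + 139 @ $7.60 + 40 @ $6.40 = $3,194.10

COGS = $1,931.35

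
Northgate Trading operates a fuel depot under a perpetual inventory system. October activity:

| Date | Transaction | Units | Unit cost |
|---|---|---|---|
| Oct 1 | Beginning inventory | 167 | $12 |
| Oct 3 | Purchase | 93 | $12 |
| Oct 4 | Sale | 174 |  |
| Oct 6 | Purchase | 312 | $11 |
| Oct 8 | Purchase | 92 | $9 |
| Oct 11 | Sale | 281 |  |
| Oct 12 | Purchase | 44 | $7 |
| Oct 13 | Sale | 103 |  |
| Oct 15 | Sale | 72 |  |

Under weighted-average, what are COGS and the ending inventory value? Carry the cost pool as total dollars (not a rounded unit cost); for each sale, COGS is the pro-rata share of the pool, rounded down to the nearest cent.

After Oct 1: 167 on hand, pool $2,004.00 (≈ $12.0000 each)
After Oct 3: 260 on hand, pool $3,120.00 (≈ $12.0000 each)
Oct 4, sell 174: 174/260 × $3,120.00 → $2,088.00
After Oct 6: 398 on hand, pool $4,464.00 (≈ $11.2161 each)
After Oct 8: 490 on hand, pool $5,292.00 (≈ $10.8000 each)
Oct 11, sell 281: 281/490 × $5,292.00 → $3,034.80
After Oct 12: 253 on hand, pool $2,565.20 (≈ $10.1391 each)
Oct 13, sell 103: 103/253 × $2,565.20 → $1,044.33
Oct 15, sell 72: 72/150 × $1,520.87 → $730.01
Total COGS = $2,088.00 + $3,034.80 + $1,044.33 + $730.01 = $6,897.14
Ending inventory (cost pool remaining) = $790.86

COGS = $6,897.14; ending inventory = $790.86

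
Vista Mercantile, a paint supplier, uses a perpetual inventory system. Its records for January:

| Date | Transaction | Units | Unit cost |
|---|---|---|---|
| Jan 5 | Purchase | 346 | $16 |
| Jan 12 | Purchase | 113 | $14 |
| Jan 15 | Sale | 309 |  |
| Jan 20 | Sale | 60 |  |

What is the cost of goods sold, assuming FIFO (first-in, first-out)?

Jan 15, 309 sold [FIFO — oldest first]: 309 @ $16 = $4,944
Jan 20, 60 sold [FIFO — oldest first]: 37 @ $16 + 23 @ $14 = $914
Total COGS = $4,944 + $914 = $5,858
Ending inventory: 90 @ $14 = $1,260
Check: goods available $7,118 = COGS $5,858 + ending $1,260

COGS = $5,858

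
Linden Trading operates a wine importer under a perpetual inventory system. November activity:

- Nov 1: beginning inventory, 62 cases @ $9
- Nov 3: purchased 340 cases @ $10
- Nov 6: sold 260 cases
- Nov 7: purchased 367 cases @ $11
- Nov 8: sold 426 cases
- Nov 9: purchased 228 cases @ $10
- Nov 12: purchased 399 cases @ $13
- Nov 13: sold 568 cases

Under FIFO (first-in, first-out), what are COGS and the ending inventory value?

Nov 6, 260 sold [FIFO — oldest first]: 62 @ $9 + 198 @ $10 = $2,538
Nov 8, 426 sold [FIFO — oldest first]: 142 @ $10 + 284 @ $11 = $4,544
Nov 13, 568 sold [FIFO — oldest first]: 83 @ $11 + 228 @ $10 + 257 @ $13 = $6,534
Total COGS = $2,538 + $4,544 + $6,534 = $13,616
Ending inventory: 142 @ $13 = $1,846

COGS = $13,616; ending inventory = $1,846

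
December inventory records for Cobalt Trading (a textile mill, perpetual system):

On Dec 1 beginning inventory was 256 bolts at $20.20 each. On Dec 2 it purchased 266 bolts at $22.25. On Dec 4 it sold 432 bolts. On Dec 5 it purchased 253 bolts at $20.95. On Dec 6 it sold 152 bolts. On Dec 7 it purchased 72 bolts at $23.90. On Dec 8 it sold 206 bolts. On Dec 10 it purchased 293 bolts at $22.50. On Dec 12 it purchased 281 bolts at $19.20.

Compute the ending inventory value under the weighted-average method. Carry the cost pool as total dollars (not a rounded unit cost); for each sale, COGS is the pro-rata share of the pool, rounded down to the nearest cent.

Ending inventory = $13,231.09

After Dec 1: 256 on hand, pool $5,171.20 (≈ $20.2000 each)
After Dec 2: 522 on hand, pool $11,089.70 (≈ $21.2446 each)
Dec 4, sell 432: 432/522 × $11,089.70 → $9,177.68
After Dec 5: 343 on hand, pool $7,212.37 (≈ $21.0273 each)
Dec 6, sell 152: 152/343 × $7,212.37 → $3,196.15
After Dec 7: 263 on hand, pool $5,737.02 (≈ $21.8138 each)
Dec 8, sell 206: 206/263 × $5,737.02 → $4,493.63
After Dec 10: 350 on hand, pool $7,835.89 (≈ $22.3883 each)
After Dec 12: 631 on hand, pool $13,231.09 (≈ $20.9684 each)
Total COGS = $9,177.68 + $3,196.15 + $4,493.63 = $16,867.46
Ending inventory (cost pool remaining) = $13,231.09
Check: goods available $30,098.55 = COGS $16,867.46 + ending $13,231.09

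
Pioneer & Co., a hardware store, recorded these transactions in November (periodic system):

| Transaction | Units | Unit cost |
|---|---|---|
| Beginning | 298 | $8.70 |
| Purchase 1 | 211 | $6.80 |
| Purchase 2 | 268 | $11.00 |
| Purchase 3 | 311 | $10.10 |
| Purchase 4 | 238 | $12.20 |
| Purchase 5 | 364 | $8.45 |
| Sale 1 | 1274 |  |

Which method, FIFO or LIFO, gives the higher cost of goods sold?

LIFO

FIFO COGS: 298 @ $8.70 + 211 @ $6.80 + 268 @ $11.00 + 311 @ $10.10 + 186 @ $12.20 = $12,385.70
LIFO COGS: 364 @ $8.45 + 238 @ $12.20 + 311 @ $10.10 + 268 @ $11.00 + 93 @ $6.80 = $12,700.90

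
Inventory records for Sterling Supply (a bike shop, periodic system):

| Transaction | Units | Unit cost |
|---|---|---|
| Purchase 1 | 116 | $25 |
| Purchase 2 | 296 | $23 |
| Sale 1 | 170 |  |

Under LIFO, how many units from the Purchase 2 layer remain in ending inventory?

126

Sale 1 (170) [LIFO — newest first]: 170 @ $23 = $3,910
Ending inventory: 116 @ $25 + 126 @ $23 = $5,798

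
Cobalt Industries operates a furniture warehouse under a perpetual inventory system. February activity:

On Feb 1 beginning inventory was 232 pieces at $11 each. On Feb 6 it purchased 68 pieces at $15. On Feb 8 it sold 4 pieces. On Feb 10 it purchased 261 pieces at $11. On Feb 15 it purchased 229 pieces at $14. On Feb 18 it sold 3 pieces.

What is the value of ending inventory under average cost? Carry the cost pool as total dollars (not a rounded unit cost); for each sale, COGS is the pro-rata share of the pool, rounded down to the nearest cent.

Ending inventory = $9,564.74

After Feb 1: 232 on hand, pool $2,552.00 (≈ $11.0000 each)
After Feb 6: 300 on hand, pool $3,572.00 (≈ $11.9067 each)
Feb 8, sell 4: 4/300 × $3,572.00 → $47.62
After Feb 10: 557 on hand, pool $6,395.38 (≈ $11.4818 each)
After Feb 15: 786 on hand, pool $9,601.38 (≈ $12.2155 each)
Feb 18, sell 3: 3/786 × $9,601.38 → $36.64
Total COGS = $47.62 + $36.64 = $84.26
Ending inventory (cost pool remaining) = $9,564.74
Check: goods available $9,649.00 = COGS $84.26 + ending $9,564.74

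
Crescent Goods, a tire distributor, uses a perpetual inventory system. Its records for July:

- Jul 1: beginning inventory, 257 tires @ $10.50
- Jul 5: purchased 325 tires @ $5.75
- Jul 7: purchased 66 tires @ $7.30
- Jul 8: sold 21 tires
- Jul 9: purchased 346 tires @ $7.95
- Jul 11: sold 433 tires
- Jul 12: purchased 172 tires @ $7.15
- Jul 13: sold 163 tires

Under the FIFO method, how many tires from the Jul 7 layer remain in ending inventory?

31

Jul 8, 21 sold [FIFO — oldest first]: 21 @ $10.50 = $220.50
Jul 11, 433 sold [FIFO — oldest first]: 236 @ $10.50 + 197 @ $5.75 = $3,610.75
Jul 13, 163 sold [FIFO — oldest first]: 128 @ $5.75 + 35 @ $7.30 = $991.50
Total COGS = $220.50 + $3,610.75 + $991.50 = $4,822.75
Ending inventory: 31 @ $7.30 + 346 @ $7.95 + 172 @ $7.15 = $4,206.80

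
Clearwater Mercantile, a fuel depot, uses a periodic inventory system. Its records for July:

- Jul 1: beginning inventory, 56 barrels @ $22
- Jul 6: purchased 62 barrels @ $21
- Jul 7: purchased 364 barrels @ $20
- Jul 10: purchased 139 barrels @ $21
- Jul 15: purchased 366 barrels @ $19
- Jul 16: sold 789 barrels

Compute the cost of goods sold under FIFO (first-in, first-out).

COGS = $15,925

Jul 16, 789 sold [FIFO — oldest first]: 56 @ $22 + 62 @ $21 + 364 @ $20 + 139 @ $21 + 168 @ $19 = $15,925
Ending inventory: 198 @ $19 = $3,762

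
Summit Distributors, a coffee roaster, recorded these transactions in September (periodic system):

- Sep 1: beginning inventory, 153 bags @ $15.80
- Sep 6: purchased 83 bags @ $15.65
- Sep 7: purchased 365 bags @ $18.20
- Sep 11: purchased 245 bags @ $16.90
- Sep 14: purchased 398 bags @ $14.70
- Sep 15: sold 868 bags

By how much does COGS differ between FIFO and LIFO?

FIFO COGS: 153 @ $15.80 + 83 @ $15.65 + 365 @ $18.20 + 245 @ $16.90 + 22 @ $14.70 = $14,823.25
LIFO COGS: 398 @ $14.70 + 245 @ $16.90 + 225 @ $18.20 = $14,086.10
Difference = |$14,823.25 − $14,086.10| = $737.15

$737.15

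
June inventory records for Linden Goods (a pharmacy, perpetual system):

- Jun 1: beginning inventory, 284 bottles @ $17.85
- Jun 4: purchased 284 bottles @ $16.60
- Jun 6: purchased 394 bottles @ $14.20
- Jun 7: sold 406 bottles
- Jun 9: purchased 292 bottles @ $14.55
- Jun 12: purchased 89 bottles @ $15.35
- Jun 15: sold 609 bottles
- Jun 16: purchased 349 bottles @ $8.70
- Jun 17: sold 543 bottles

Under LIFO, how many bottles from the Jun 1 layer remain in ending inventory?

Jun 7, 406 sold [LIFO — newest first]: 394 @ $14.20 + 12 @ $16.60 = $5,794.00
Jun 15, 609 sold [LIFO — newest first]: 89 @ $15.35 + 292 @ $14.55 + 228 @ $16.60 = $9,399.55
Jun 17, 543 sold [LIFO — newest first]: 349 @ $8.70 + 44 @ $16.60 + 150 @ $17.85 = $6,444.20
Total COGS = $5,794.00 + $9,399.55 + $6,444.20 = $21,637.75
Ending inventory: 134 @ $17.85 = $2,391.90

134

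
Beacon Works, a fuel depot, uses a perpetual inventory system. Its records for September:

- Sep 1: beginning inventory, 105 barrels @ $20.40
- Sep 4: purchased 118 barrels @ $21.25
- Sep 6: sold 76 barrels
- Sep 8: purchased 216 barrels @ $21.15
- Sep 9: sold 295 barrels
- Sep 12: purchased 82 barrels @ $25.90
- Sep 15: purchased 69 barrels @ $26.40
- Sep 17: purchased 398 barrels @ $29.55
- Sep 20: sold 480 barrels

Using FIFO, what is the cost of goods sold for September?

Sep 6, 76 sold [FIFO — oldest first]: 76 @ $20.40 = $1,550.40
Sep 9, 295 sold [FIFO — oldest first]: 29 @ $20.40 + 118 @ $21.25 + 148 @ $21.15 = $6,229.30
Sep 20, 480 sold [FIFO — oldest first]: 68 @ $21.15 + 82 @ $25.90 + 69 @ $26.40 + 261 @ $29.55 = $13,096.15
Total COGS = $1,550.40 + $6,229.30 + $13,096.15 = $20,875.85
Ending inventory: 137 @ $29.55 = $4,048.35

COGS = $20,875.85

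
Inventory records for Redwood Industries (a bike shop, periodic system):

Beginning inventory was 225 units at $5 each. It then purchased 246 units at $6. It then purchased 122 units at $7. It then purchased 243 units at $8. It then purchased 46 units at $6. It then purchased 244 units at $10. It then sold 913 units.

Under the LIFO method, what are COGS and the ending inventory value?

Sale 1 (913) [LIFO — newest first]: 244 @ $10 + 46 @ $6 + 243 @ $8 + 122 @ $7 + 246 @ $6 + 12 @ $5 = $7,050
Ending inventory: 213 @ $5 = $1,065

COGS = $7,050; ending inventory = $1,065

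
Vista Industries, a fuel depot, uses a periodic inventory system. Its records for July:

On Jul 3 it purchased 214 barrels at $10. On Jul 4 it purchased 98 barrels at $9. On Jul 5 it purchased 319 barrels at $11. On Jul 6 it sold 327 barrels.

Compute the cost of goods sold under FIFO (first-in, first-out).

COGS = $3,187

Jul 6, 327 sold [FIFO — oldest first]: 214 @ $10 + 98 @ $9 + 15 @ $11 = $3,187
Ending inventory: 304 @ $11 = $3,344
Check: goods available $6,531 = COGS $3,187 + ending $3,344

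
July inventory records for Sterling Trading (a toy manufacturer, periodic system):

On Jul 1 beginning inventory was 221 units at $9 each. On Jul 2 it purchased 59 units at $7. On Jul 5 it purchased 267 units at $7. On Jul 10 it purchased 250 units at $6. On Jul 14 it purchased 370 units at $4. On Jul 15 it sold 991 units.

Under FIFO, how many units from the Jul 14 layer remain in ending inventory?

Jul 15, 991 sold [FIFO — oldest first]: 221 @ $9 + 59 @ $7 + 267 @ $7 + 250 @ $6 + 194 @ $4 = $6,547
Ending inventory: 176 @ $4 = $704
Check: goods available $7,251 = COGS $6,547 + ending $704

176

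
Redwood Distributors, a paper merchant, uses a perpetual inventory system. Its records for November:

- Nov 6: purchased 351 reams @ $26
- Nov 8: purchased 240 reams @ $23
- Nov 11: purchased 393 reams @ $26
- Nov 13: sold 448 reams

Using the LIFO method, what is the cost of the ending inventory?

Nov 13, 448 sold [LIFO — newest first]: 393 @ $26 + 55 @ $23 = $11,483
Ending inventory: 351 @ $26 + 185 @ $23 = $13,381

Ending inventory = $13,381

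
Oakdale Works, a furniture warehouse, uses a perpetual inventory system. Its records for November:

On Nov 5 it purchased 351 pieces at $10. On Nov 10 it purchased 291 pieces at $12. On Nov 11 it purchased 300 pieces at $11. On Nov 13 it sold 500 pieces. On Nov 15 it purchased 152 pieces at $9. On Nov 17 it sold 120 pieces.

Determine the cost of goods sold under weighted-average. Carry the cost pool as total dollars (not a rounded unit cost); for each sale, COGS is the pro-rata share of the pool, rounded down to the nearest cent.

COGS = $6,721.04

After Nov 5: 351 on hand, pool $3,510.00 (≈ $10.0000 each)
After Nov 10: 642 on hand, pool $7,002.00 (≈ $10.9065 each)
After Nov 11: 942 on hand, pool $10,302.00 (≈ $10.9363 each)
Nov 13, sell 500: 500/942 × $10,302.00 → $5,468.15
After Nov 15: 594 on hand, pool $6,201.85 (≈ $10.4408 each)
Nov 17, sell 120: 120/594 × $6,201.85 → $1,252.89
Total COGS = $5,468.15 + $1,252.89 = $6,721.04
Ending inventory (cost pool remaining) = $4,948.96
Check: goods available $11,670.00 = COGS $6,721.04 + ending $4,948.96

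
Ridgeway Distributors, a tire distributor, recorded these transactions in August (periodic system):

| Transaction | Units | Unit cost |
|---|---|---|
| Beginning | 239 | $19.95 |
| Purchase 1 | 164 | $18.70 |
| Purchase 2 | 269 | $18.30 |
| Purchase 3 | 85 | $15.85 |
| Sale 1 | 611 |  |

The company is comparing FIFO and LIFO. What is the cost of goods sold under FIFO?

COGS = $11,641.25

FIFO COGS: 239 @ $19.95 + 164 @ $18.70 + 208 @ $18.30 = $11,641.25
LIFO COGS: 85 @ $15.85 + 269 @ $18.30 + 164 @ $18.70 + 93 @ $19.95 = $11,192.10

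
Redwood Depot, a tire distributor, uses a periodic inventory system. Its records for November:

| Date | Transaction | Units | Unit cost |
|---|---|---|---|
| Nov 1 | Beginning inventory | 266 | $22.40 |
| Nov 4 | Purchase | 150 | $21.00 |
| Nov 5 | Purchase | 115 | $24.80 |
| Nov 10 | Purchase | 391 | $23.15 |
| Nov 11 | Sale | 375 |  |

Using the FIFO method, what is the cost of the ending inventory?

Ending inventory = $12,764.65

Nov 11, 375 sold [FIFO — oldest first]: 266 @ $22.40 + 109 @ $21.00 = $8,247.40
Ending inventory: 41 @ $21.00 + 115 @ $24.80 + 391 @ $23.15 = $12,764.65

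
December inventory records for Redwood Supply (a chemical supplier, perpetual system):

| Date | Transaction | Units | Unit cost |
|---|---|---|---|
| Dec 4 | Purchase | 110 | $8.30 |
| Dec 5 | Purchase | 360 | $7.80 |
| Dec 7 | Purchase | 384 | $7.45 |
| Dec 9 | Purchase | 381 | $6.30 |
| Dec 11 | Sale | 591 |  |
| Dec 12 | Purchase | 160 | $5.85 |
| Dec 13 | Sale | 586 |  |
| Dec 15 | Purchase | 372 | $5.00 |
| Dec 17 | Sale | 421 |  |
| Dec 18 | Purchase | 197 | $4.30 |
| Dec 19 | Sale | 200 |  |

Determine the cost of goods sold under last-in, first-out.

Dec 11, 591 sold [LIFO — newest first]: 381 @ $6.30 + 210 @ $7.45 = $3,964.80
Dec 13, 586 sold [LIFO — newest first]: 160 @ $5.85 + 174 @ $7.45 + 252 @ $7.80 = $4,197.90
Dec 17, 421 sold [LIFO — newest first]: 372 @ $5.00 + 49 @ $7.80 = $2,242.20
Dec 19, 200 sold [LIFO — newest first]: 197 @ $4.30 + 3 @ $7.80 = $870.50
Total COGS = $3,964.80 + $4,197.90 + $2,242.20 + $870.50 = $11,275.40
Ending inventory: 110 @ $8.30 + 56 @ $7.80 = $1,349.80

COGS = $11,275.40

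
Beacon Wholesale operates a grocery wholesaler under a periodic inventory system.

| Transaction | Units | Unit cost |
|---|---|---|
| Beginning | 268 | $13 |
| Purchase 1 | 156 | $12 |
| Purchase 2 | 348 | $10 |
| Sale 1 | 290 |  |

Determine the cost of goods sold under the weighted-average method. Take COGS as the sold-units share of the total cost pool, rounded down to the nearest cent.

COGS = $3,319.22

Sale 1, sell 290: 290/772 × $8,836.00 → $3,319.22
Ending inventory (cost pool remaining) = $5,516.78
Check: goods available $8,836.00 = COGS $3,319.22 + ending $5,516.78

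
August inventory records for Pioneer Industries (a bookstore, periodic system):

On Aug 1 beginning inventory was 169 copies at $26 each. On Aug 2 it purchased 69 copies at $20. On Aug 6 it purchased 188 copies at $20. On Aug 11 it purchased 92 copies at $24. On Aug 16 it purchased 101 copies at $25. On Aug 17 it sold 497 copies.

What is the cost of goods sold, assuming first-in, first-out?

Aug 17, 497 sold [FIFO — oldest first]: 169 @ $26 + 69 @ $20 + 188 @ $20 + 71 @ $24 = $11,238
Ending inventory: 21 @ $24 + 101 @ $25 = $3,029
Check: goods available $14,267 = COGS $11,238 + ending $3,029

COGS = $11,238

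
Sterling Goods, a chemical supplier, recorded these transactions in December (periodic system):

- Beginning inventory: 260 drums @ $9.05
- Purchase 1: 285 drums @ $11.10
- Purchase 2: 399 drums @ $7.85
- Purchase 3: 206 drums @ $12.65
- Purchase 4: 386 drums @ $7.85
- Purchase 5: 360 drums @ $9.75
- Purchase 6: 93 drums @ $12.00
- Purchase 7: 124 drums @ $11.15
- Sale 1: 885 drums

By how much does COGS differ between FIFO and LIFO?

$240.90

FIFO COGS: 260 @ $9.05 + 285 @ $11.10 + 340 @ $7.85 = $8,185.50
LIFO COGS: 124 @ $11.15 + 93 @ $12.00 + 360 @ $9.75 + 308 @ $7.85 = $8,426.40
Difference = |$8,185.50 − $8,426.40| = $240.90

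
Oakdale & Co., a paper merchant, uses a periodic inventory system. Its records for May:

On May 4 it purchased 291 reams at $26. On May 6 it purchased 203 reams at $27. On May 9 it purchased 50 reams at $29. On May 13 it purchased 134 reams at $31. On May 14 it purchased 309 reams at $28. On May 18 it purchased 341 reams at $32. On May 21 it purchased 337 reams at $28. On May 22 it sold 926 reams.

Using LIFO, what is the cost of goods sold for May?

May 22, 926 sold [LIFO — newest first]: 337 @ $28 + 341 @ $32 + 248 @ $28 = $27,292
Ending inventory: 291 @ $26 + 203 @ $27 + 50 @ $29 + 134 @ $31 + 61 @ $28 = $20,359

COGS = $27,292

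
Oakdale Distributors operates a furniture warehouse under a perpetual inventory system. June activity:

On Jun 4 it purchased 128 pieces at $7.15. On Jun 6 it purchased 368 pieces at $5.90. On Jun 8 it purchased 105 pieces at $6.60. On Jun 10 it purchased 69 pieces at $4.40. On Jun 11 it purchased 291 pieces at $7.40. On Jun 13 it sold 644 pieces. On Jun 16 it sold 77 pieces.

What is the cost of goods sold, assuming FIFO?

COGS = $4,460.40

Jun 13, 644 sold [FIFO — oldest first]: 128 @ $7.15 + 368 @ $5.90 + 105 @ $6.60 + 43 @ $4.40 = $3,968.60
Jun 16, 77 sold [FIFO — oldest first]: 26 @ $4.40 + 51 @ $7.40 = $491.80
Total COGS = $3,968.60 + $491.80 = $4,460.40
Ending inventory: 240 @ $7.40 = $1,776.00
Check: goods available $6,236.40 = COGS $4,460.40 + ending $1,776.00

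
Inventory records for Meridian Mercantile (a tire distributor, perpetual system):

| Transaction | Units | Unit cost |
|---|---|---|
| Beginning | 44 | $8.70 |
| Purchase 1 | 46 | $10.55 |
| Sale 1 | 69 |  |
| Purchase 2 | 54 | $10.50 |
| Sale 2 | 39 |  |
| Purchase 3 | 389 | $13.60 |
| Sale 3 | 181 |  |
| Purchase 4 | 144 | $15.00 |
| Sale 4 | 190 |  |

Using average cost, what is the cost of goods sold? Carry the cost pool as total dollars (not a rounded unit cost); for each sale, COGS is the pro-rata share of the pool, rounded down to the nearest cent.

After Beginning: 44 on hand, pool $382.80 (≈ $8.7000 each)
After Purchase 1: 90 on hand, pool $868.10 (≈ $9.6456 each)
Sale 1, sell 69: 69/90 × $868.10 → $665.54
After Purchase 2: 75 on hand, pool $769.56 (≈ $10.2608 each)
Sale 2, sell 39: 39/75 × $769.56 → $400.17
After Purchase 3: 425 on hand, pool $5,659.79 (≈ $13.3172 each)
Sale 3, sell 181: 181/425 × $5,659.79 → $2,410.40
After Purchase 4: 388 on hand, pool $5,409.39 (≈ $13.9417 each)
Sale 4, sell 190: 190/388 × $5,409.39 → $2,648.92
Total COGS = $665.54 + $400.17 + $2,410.40 + $2,648.92 = $6,125.03
Ending inventory (cost pool remaining) = $2,760.47
Check: goods available $8,885.50 = COGS $6,125.03 + ending $2,760.47

COGS = $6,125.03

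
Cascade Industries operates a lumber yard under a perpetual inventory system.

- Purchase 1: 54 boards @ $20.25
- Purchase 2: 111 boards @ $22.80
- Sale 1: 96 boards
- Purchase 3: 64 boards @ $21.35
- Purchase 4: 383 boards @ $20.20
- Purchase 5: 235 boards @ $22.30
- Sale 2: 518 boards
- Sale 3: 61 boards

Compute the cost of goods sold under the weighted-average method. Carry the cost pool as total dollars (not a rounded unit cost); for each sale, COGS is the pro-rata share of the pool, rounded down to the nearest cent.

COGS = $14,335.61

After Purchase 1: 54 on hand, pool $1,093.50 (≈ $20.2500 each)
After Purchase 2: 165 on hand, pool $3,624.30 (≈ $21.9655 each)
Sale 1, sell 96: 96/165 × $3,624.30 → $2,108.68
After Purchase 3: 133 on hand, pool $2,882.02 (≈ $21.6693 each)
After Purchase 4: 516 on hand, pool $10,618.62 (≈ $20.5787 each)
After Purchase 5: 751 on hand, pool $15,859.12 (≈ $21.1173 each)
Sale 2, sell 518: 518/751 × $15,859.12 → $10,938.78
Sale 3, sell 61: 61/233 × $4,920.34 → $1,288.15
Total COGS = $2,108.68 + $10,938.78 + $1,288.15 = $14,335.61
Ending inventory (cost pool remaining) = $3,632.19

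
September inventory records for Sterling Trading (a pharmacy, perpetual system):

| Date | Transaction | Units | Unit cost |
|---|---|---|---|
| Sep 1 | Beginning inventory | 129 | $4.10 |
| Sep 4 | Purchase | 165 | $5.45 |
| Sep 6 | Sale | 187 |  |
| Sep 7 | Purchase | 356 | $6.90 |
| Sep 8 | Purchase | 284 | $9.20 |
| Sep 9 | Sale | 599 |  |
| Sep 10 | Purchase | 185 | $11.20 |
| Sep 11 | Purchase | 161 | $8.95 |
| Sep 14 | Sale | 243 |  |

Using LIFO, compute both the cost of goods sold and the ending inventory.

Sep 6, 187 sold [LIFO — newest first]: 165 @ $5.45 + 22 @ $4.10 = $989.45
Sep 9, 599 sold [LIFO — newest first]: 284 @ $9.20 + 315 @ $6.90 = $4,786.30
Sep 14, 243 sold [LIFO — newest first]: 161 @ $8.95 + 82 @ $11.20 = $2,359.35
Total COGS = $989.45 + $4,786.30 + $2,359.35 = $8,135.10
Ending inventory: 107 @ $4.10 + 41 @ $6.90 + 103 @ $11.20 = $1,875.20

COGS = $8,135.10; ending inventory = $1,875.20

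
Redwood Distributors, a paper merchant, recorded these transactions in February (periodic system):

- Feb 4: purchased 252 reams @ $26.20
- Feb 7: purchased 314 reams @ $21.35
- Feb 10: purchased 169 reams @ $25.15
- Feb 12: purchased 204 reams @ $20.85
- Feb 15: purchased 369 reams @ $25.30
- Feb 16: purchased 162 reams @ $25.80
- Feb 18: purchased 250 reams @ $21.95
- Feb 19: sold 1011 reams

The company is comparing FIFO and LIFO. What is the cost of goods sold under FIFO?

COGS = $23,631.65

FIFO COGS: 252 @ $26.20 + 314 @ $21.35 + 169 @ $25.15 + 204 @ $20.85 + 72 @ $25.30 = $23,631.65
LIFO COGS: 250 @ $21.95 + 162 @ $25.80 + 369 @ $25.30 + 204 @ $20.85 + 26 @ $25.15 = $23,910.10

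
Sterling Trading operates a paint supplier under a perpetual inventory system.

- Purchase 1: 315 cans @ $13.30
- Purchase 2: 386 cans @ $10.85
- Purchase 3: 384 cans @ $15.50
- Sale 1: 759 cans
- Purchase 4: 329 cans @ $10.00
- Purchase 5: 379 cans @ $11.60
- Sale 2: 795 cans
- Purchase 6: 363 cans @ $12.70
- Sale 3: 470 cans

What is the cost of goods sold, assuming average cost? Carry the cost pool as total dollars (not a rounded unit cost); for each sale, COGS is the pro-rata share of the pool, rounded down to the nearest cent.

After Purchase 1: 315 on hand, pool $4,189.50 (≈ $13.3000 each)
After Purchase 2: 701 on hand, pool $8,377.60 (≈ $11.9509 each)
After Purchase 3: 1085 on hand, pool $14,329.60 (≈ $13.2070 each)
Sale 1, sell 759: 759/1085 × $14,329.60 → $10,024.11
After Purchase 4: 655 on hand, pool $7,595.49 (≈ $11.5962 each)
After Purchase 5: 1034 on hand, pool $11,991.89 (≈ $11.5976 each)
Sale 2, sell 795: 795/1034 × $11,991.89 → $9,220.07
After Purchase 6: 602 on hand, pool $7,381.92 (≈ $12.2623 each)
Sale 3, sell 470: 470/602 × $7,381.92 → $5,763.29
Total COGS = $10,024.11 + $9,220.07 + $5,763.29 = $25,007.47
Ending inventory (cost pool remaining) = $1,618.63

COGS = $25,007.47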